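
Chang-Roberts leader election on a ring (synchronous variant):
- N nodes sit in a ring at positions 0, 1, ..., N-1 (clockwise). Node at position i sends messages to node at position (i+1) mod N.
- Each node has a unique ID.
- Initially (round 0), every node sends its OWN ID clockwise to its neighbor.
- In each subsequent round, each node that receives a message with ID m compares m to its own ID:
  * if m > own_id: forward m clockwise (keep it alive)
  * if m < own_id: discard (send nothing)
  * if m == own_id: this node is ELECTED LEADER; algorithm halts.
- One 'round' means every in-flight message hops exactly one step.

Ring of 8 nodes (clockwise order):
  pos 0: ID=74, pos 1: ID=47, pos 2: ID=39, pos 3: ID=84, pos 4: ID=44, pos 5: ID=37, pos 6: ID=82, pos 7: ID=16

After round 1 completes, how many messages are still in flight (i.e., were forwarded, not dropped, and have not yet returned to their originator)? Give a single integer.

Round 1: pos1(id47) recv 74: fwd; pos2(id39) recv 47: fwd; pos3(id84) recv 39: drop; pos4(id44) recv 84: fwd; pos5(id37) recv 44: fwd; pos6(id82) recv 37: drop; pos7(id16) recv 82: fwd; pos0(id74) recv 16: drop
After round 1: 5 messages still in flight

Answer: 5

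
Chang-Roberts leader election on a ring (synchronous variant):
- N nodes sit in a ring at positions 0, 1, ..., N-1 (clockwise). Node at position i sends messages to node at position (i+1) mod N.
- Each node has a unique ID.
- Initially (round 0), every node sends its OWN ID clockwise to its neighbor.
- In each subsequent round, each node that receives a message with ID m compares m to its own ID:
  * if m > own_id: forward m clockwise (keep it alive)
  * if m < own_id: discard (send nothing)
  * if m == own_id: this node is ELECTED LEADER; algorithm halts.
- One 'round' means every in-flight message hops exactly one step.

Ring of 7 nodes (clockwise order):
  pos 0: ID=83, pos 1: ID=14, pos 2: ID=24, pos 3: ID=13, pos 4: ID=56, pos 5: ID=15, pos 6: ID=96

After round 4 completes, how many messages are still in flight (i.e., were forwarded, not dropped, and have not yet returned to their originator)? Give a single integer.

Answer: 2

Derivation:
Round 1: pos1(id14) recv 83: fwd; pos2(id24) recv 14: drop; pos3(id13) recv 24: fwd; pos4(id56) recv 13: drop; pos5(id15) recv 56: fwd; pos6(id96) recv 15: drop; pos0(id83) recv 96: fwd
Round 2: pos2(id24) recv 83: fwd; pos4(id56) recv 24: drop; pos6(id96) recv 56: drop; pos1(id14) recv 96: fwd
Round 3: pos3(id13) recv 83: fwd; pos2(id24) recv 96: fwd
Round 4: pos4(id56) recv 83: fwd; pos3(id13) recv 96: fwd
After round 4: 2 messages still in flight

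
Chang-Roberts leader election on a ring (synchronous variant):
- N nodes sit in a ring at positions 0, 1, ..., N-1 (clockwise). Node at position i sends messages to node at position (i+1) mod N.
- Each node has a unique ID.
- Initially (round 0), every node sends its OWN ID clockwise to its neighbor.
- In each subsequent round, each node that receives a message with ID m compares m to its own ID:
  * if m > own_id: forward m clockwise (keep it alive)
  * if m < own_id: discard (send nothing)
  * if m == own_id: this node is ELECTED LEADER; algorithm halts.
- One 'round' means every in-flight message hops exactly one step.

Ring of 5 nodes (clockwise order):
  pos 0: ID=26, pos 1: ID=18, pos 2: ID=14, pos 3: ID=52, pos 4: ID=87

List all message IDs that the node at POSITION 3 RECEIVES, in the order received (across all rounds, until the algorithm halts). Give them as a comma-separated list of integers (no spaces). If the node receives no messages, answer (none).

Answer: 14,18,26,87

Derivation:
Round 1: pos1(id18) recv 26: fwd; pos2(id14) recv 18: fwd; pos3(id52) recv 14: drop; pos4(id87) recv 52: drop; pos0(id26) recv 87: fwd
Round 2: pos2(id14) recv 26: fwd; pos3(id52) recv 18: drop; pos1(id18) recv 87: fwd
Round 3: pos3(id52) recv 26: drop; pos2(id14) recv 87: fwd
Round 4: pos3(id52) recv 87: fwd
Round 5: pos4(id87) recv 87: ELECTED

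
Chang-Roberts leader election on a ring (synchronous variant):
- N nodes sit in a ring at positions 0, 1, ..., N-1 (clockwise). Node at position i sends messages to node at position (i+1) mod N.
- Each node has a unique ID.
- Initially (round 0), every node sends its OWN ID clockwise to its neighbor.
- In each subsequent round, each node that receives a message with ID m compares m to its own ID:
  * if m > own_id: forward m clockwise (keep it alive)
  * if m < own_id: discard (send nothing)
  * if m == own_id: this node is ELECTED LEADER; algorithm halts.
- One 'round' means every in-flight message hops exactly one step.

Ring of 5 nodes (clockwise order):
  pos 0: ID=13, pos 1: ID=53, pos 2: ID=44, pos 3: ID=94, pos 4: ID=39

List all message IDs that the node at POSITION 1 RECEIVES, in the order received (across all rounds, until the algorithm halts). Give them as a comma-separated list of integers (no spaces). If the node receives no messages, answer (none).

Round 1: pos1(id53) recv 13: drop; pos2(id44) recv 53: fwd; pos3(id94) recv 44: drop; pos4(id39) recv 94: fwd; pos0(id13) recv 39: fwd
Round 2: pos3(id94) recv 53: drop; pos0(id13) recv 94: fwd; pos1(id53) recv 39: drop
Round 3: pos1(id53) recv 94: fwd
Round 4: pos2(id44) recv 94: fwd
Round 5: pos3(id94) recv 94: ELECTED

Answer: 13,39,94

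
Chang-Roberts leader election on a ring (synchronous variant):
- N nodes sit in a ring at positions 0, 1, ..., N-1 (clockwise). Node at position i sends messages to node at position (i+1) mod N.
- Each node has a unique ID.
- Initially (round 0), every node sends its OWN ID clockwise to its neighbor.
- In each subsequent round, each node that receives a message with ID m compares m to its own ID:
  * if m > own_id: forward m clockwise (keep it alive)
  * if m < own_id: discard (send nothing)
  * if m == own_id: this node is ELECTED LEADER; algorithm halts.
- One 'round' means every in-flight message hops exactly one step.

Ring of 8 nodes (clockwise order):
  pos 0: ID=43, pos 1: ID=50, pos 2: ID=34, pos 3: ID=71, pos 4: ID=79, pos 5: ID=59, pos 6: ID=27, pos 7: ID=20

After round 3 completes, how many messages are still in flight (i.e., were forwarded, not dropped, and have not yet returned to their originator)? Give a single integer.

Round 1: pos1(id50) recv 43: drop; pos2(id34) recv 50: fwd; pos3(id71) recv 34: drop; pos4(id79) recv 71: drop; pos5(id59) recv 79: fwd; pos6(id27) recv 59: fwd; pos7(id20) recv 27: fwd; pos0(id43) recv 20: drop
Round 2: pos3(id71) recv 50: drop; pos6(id27) recv 79: fwd; pos7(id20) recv 59: fwd; pos0(id43) recv 27: drop
Round 3: pos7(id20) recv 79: fwd; pos0(id43) recv 59: fwd
After round 3: 2 messages still in flight

Answer: 2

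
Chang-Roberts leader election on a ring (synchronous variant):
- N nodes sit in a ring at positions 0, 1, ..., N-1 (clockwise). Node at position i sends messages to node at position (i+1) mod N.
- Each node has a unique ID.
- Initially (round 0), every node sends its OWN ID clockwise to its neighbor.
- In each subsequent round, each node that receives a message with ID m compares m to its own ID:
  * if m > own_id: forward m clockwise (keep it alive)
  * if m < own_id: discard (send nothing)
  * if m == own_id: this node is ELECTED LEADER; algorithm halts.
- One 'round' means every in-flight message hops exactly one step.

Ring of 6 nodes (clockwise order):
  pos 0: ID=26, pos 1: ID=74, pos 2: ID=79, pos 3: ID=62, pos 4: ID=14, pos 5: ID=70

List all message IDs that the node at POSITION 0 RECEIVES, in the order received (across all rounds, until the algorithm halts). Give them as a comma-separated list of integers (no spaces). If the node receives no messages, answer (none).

Answer: 70,79

Derivation:
Round 1: pos1(id74) recv 26: drop; pos2(id79) recv 74: drop; pos3(id62) recv 79: fwd; pos4(id14) recv 62: fwd; pos5(id70) recv 14: drop; pos0(id26) recv 70: fwd
Round 2: pos4(id14) recv 79: fwd; pos5(id70) recv 62: drop; pos1(id74) recv 70: drop
Round 3: pos5(id70) recv 79: fwd
Round 4: pos0(id26) recv 79: fwd
Round 5: pos1(id74) recv 79: fwd
Round 6: pos2(id79) recv 79: ELECTED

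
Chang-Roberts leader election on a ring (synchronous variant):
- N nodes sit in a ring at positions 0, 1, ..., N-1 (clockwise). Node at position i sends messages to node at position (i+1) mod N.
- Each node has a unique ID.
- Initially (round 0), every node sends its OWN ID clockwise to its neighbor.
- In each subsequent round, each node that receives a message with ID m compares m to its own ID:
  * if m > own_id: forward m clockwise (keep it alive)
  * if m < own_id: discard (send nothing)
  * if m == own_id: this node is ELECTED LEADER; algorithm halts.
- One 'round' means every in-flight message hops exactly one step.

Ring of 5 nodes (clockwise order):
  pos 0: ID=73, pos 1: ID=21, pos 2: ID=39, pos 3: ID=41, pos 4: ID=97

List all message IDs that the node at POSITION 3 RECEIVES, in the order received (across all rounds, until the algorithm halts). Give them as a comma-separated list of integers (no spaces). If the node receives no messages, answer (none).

Answer: 39,73,97

Derivation:
Round 1: pos1(id21) recv 73: fwd; pos2(id39) recv 21: drop; pos3(id41) recv 39: drop; pos4(id97) recv 41: drop; pos0(id73) recv 97: fwd
Round 2: pos2(id39) recv 73: fwd; pos1(id21) recv 97: fwd
Round 3: pos3(id41) recv 73: fwd; pos2(id39) recv 97: fwd
Round 4: pos4(id97) recv 73: drop; pos3(id41) recv 97: fwd
Round 5: pos4(id97) recv 97: ELECTED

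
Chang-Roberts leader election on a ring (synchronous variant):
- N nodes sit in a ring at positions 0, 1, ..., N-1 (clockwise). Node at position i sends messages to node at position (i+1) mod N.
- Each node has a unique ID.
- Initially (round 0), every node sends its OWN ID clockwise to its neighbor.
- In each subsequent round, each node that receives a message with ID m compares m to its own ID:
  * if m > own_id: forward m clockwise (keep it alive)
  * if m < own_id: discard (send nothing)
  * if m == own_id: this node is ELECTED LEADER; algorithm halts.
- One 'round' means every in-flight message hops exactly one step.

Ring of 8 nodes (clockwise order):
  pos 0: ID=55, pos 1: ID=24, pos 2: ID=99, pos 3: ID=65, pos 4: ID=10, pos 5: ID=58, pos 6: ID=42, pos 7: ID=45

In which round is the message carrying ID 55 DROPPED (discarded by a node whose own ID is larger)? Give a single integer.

Answer: 2

Derivation:
Round 1: pos1(id24) recv 55: fwd; pos2(id99) recv 24: drop; pos3(id65) recv 99: fwd; pos4(id10) recv 65: fwd; pos5(id58) recv 10: drop; pos6(id42) recv 58: fwd; pos7(id45) recv 42: drop; pos0(id55) recv 45: drop
Round 2: pos2(id99) recv 55: drop; pos4(id10) recv 99: fwd; pos5(id58) recv 65: fwd; pos7(id45) recv 58: fwd
Round 3: pos5(id58) recv 99: fwd; pos6(id42) recv 65: fwd; pos0(id55) recv 58: fwd
Round 4: pos6(id42) recv 99: fwd; pos7(id45) recv 65: fwd; pos1(id24) recv 58: fwd
Round 5: pos7(id45) recv 99: fwd; pos0(id55) recv 65: fwd; pos2(id99) recv 58: drop
Round 6: pos0(id55) recv 99: fwd; pos1(id24) recv 65: fwd
Round 7: pos1(id24) recv 99: fwd; pos2(id99) recv 65: drop
Round 8: pos2(id99) recv 99: ELECTED
Message ID 55 originates at pos 0; dropped at pos 2 in round 2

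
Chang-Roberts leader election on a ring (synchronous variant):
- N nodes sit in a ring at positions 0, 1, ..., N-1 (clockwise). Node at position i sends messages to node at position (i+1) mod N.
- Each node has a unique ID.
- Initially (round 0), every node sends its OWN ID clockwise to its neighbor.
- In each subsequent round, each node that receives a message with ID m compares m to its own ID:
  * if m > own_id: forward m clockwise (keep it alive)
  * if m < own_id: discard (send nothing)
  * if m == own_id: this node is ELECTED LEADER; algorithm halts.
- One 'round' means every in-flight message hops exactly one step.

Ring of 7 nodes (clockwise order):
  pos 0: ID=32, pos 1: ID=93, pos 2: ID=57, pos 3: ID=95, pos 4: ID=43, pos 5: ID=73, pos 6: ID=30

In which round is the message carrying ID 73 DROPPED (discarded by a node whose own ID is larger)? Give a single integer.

Answer: 3

Derivation:
Round 1: pos1(id93) recv 32: drop; pos2(id57) recv 93: fwd; pos3(id95) recv 57: drop; pos4(id43) recv 95: fwd; pos5(id73) recv 43: drop; pos6(id30) recv 73: fwd; pos0(id32) recv 30: drop
Round 2: pos3(id95) recv 93: drop; pos5(id73) recv 95: fwd; pos0(id32) recv 73: fwd
Round 3: pos6(id30) recv 95: fwd; pos1(id93) recv 73: drop
Round 4: pos0(id32) recv 95: fwd
Round 5: pos1(id93) recv 95: fwd
Round 6: pos2(id57) recv 95: fwd
Round 7: pos3(id95) recv 95: ELECTED
Message ID 73 originates at pos 5; dropped at pos 1 in round 3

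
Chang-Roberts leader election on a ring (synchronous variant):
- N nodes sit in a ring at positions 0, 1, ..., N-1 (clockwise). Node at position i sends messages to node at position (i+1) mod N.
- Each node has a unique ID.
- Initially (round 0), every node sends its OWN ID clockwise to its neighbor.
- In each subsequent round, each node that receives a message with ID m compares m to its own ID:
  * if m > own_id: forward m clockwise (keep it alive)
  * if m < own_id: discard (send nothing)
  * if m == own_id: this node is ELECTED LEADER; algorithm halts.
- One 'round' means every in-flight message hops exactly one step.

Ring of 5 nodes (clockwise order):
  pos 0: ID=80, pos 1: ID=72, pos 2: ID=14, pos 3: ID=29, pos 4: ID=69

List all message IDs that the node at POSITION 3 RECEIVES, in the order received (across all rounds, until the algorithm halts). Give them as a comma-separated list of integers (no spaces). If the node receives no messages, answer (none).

Round 1: pos1(id72) recv 80: fwd; pos2(id14) recv 72: fwd; pos3(id29) recv 14: drop; pos4(id69) recv 29: drop; pos0(id80) recv 69: drop
Round 2: pos2(id14) recv 80: fwd; pos3(id29) recv 72: fwd
Round 3: pos3(id29) recv 80: fwd; pos4(id69) recv 72: fwd
Round 4: pos4(id69) recv 80: fwd; pos0(id80) recv 72: drop
Round 5: pos0(id80) recv 80: ELECTED

Answer: 14,72,80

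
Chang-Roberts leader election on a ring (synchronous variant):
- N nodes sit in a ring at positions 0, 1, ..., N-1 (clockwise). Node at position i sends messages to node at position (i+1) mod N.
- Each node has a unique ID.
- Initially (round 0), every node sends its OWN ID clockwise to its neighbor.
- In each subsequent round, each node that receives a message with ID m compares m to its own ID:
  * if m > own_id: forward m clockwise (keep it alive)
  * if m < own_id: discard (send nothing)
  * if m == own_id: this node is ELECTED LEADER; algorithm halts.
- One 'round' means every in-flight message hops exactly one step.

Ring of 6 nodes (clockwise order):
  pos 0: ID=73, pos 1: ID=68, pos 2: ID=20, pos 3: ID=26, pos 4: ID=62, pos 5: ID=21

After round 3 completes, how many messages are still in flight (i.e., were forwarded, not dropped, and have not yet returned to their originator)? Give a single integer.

Answer: 2

Derivation:
Round 1: pos1(id68) recv 73: fwd; pos2(id20) recv 68: fwd; pos3(id26) recv 20: drop; pos4(id62) recv 26: drop; pos5(id21) recv 62: fwd; pos0(id73) recv 21: drop
Round 2: pos2(id20) recv 73: fwd; pos3(id26) recv 68: fwd; pos0(id73) recv 62: drop
Round 3: pos3(id26) recv 73: fwd; pos4(id62) recv 68: fwd
After round 3: 2 messages still in flight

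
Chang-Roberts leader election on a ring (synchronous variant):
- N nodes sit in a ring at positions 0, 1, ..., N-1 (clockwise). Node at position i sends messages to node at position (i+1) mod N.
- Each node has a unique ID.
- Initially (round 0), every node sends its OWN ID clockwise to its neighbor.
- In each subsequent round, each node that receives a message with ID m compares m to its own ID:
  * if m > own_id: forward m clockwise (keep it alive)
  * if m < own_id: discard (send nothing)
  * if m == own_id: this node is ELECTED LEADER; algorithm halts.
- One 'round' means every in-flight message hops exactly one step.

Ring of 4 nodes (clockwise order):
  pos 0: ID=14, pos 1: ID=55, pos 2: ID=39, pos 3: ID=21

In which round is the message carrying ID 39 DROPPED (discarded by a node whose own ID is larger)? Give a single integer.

Round 1: pos1(id55) recv 14: drop; pos2(id39) recv 55: fwd; pos3(id21) recv 39: fwd; pos0(id14) recv 21: fwd
Round 2: pos3(id21) recv 55: fwd; pos0(id14) recv 39: fwd; pos1(id55) recv 21: drop
Round 3: pos0(id14) recv 55: fwd; pos1(id55) recv 39: drop
Round 4: pos1(id55) recv 55: ELECTED
Message ID 39 originates at pos 2; dropped at pos 1 in round 3

Answer: 3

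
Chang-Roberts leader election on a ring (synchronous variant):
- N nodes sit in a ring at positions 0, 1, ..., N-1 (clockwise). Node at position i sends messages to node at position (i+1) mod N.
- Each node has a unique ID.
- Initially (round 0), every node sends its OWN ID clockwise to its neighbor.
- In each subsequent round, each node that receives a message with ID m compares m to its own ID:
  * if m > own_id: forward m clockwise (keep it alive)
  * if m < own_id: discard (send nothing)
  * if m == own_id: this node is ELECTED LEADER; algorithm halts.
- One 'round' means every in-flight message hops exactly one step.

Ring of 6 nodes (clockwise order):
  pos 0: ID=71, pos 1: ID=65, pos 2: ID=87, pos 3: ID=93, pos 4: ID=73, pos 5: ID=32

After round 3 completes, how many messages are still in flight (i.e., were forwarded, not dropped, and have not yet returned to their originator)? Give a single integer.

Answer: 2

Derivation:
Round 1: pos1(id65) recv 71: fwd; pos2(id87) recv 65: drop; pos3(id93) recv 87: drop; pos4(id73) recv 93: fwd; pos5(id32) recv 73: fwd; pos0(id71) recv 32: drop
Round 2: pos2(id87) recv 71: drop; pos5(id32) recv 93: fwd; pos0(id71) recv 73: fwd
Round 3: pos0(id71) recv 93: fwd; pos1(id65) recv 73: fwd
After round 3: 2 messages still in flight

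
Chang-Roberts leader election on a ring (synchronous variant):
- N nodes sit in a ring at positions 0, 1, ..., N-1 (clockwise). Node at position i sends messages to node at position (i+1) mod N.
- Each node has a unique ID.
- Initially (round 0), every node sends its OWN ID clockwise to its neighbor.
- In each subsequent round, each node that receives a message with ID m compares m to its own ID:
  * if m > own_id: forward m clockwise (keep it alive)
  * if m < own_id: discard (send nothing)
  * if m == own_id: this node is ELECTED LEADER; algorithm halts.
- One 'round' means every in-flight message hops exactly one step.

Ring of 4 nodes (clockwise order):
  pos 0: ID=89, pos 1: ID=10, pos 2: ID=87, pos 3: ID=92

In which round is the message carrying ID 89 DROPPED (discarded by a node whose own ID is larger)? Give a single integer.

Answer: 3

Derivation:
Round 1: pos1(id10) recv 89: fwd; pos2(id87) recv 10: drop; pos3(id92) recv 87: drop; pos0(id89) recv 92: fwd
Round 2: pos2(id87) recv 89: fwd; pos1(id10) recv 92: fwd
Round 3: pos3(id92) recv 89: drop; pos2(id87) recv 92: fwd
Round 4: pos3(id92) recv 92: ELECTED
Message ID 89 originates at pos 0; dropped at pos 3 in round 3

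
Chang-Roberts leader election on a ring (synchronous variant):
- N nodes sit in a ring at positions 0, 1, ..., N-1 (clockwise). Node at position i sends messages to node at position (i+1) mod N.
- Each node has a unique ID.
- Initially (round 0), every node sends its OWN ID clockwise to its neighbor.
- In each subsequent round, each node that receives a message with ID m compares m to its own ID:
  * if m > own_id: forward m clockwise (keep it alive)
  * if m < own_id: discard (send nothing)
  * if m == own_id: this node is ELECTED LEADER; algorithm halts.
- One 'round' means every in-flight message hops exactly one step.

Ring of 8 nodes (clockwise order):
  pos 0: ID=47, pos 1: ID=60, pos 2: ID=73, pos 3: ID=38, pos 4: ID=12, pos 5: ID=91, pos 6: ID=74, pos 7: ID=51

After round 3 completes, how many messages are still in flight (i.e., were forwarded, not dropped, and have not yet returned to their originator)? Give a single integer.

Round 1: pos1(id60) recv 47: drop; pos2(id73) recv 60: drop; pos3(id38) recv 73: fwd; pos4(id12) recv 38: fwd; pos5(id91) recv 12: drop; pos6(id74) recv 91: fwd; pos7(id51) recv 74: fwd; pos0(id47) recv 51: fwd
Round 2: pos4(id12) recv 73: fwd; pos5(id91) recv 38: drop; pos7(id51) recv 91: fwd; pos0(id47) recv 74: fwd; pos1(id60) recv 51: drop
Round 3: pos5(id91) recv 73: drop; pos0(id47) recv 91: fwd; pos1(id60) recv 74: fwd
After round 3: 2 messages still in flight

Answer: 2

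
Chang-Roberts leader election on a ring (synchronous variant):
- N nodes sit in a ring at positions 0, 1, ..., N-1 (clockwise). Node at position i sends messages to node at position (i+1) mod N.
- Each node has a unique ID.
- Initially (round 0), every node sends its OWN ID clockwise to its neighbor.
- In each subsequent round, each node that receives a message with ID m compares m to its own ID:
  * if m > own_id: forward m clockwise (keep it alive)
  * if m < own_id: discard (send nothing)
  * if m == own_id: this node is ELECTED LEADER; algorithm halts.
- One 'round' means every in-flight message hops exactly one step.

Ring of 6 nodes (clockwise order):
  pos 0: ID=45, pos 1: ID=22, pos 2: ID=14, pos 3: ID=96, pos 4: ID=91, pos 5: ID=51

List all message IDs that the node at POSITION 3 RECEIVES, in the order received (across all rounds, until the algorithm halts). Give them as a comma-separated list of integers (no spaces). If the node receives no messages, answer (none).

Round 1: pos1(id22) recv 45: fwd; pos2(id14) recv 22: fwd; pos3(id96) recv 14: drop; pos4(id91) recv 96: fwd; pos5(id51) recv 91: fwd; pos0(id45) recv 51: fwd
Round 2: pos2(id14) recv 45: fwd; pos3(id96) recv 22: drop; pos5(id51) recv 96: fwd; pos0(id45) recv 91: fwd; pos1(id22) recv 51: fwd
Round 3: pos3(id96) recv 45: drop; pos0(id45) recv 96: fwd; pos1(id22) recv 91: fwd; pos2(id14) recv 51: fwd
Round 4: pos1(id22) recv 96: fwd; pos2(id14) recv 91: fwd; pos3(id96) recv 51: drop
Round 5: pos2(id14) recv 96: fwd; pos3(id96) recv 91: drop
Round 6: pos3(id96) recv 96: ELECTED

Answer: 14,22,45,51,91,96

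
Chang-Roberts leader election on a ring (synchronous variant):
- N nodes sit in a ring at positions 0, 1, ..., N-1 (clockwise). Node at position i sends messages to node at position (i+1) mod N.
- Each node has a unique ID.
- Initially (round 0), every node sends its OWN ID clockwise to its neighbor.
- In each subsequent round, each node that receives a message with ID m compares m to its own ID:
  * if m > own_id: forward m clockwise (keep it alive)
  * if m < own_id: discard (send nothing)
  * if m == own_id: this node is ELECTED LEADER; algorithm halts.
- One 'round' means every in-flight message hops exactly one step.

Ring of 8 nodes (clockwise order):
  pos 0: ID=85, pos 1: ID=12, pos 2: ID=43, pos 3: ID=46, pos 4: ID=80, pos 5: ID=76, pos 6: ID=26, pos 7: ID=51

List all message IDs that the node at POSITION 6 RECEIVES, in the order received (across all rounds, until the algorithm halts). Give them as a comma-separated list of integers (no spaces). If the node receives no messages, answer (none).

Answer: 76,80,85

Derivation:
Round 1: pos1(id12) recv 85: fwd; pos2(id43) recv 12: drop; pos3(id46) recv 43: drop; pos4(id80) recv 46: drop; pos5(id76) recv 80: fwd; pos6(id26) recv 76: fwd; pos7(id51) recv 26: drop; pos0(id85) recv 51: drop
Round 2: pos2(id43) recv 85: fwd; pos6(id26) recv 80: fwd; pos7(id51) recv 76: fwd
Round 3: pos3(id46) recv 85: fwd; pos7(id51) recv 80: fwd; pos0(id85) recv 76: drop
Round 4: pos4(id80) recv 85: fwd; pos0(id85) recv 80: drop
Round 5: pos5(id76) recv 85: fwd
Round 6: pos6(id26) recv 85: fwd
Round 7: pos7(id51) recv 85: fwd
Round 8: pos0(id85) recv 85: ELECTED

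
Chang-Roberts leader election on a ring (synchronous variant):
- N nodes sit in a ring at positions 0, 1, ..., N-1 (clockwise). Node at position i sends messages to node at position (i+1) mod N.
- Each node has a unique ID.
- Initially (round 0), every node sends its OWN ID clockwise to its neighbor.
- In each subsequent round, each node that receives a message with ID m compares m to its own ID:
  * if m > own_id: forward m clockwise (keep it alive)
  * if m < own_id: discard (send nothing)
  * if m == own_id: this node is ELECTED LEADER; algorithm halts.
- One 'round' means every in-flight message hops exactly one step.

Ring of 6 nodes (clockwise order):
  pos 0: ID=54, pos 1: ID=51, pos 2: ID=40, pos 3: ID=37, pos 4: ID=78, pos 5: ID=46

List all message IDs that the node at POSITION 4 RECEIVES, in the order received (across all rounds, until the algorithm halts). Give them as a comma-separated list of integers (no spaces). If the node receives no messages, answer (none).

Round 1: pos1(id51) recv 54: fwd; pos2(id40) recv 51: fwd; pos3(id37) recv 40: fwd; pos4(id78) recv 37: drop; pos5(id46) recv 78: fwd; pos0(id54) recv 46: drop
Round 2: pos2(id40) recv 54: fwd; pos3(id37) recv 51: fwd; pos4(id78) recv 40: drop; pos0(id54) recv 78: fwd
Round 3: pos3(id37) recv 54: fwd; pos4(id78) recv 51: drop; pos1(id51) recv 78: fwd
Round 4: pos4(id78) recv 54: drop; pos2(id40) recv 78: fwd
Round 5: pos3(id37) recv 78: fwd
Round 6: pos4(id78) recv 78: ELECTED

Answer: 37,40,51,54,78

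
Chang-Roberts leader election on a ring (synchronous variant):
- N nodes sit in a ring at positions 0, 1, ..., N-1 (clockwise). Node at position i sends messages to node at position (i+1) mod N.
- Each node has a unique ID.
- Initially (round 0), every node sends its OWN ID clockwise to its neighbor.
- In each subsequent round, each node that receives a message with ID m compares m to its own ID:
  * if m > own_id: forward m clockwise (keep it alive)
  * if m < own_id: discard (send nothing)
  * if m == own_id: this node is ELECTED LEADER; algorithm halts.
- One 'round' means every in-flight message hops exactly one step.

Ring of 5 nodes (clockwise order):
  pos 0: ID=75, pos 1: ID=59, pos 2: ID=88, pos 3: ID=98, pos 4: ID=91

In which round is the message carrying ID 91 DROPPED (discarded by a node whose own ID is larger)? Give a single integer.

Round 1: pos1(id59) recv 75: fwd; pos2(id88) recv 59: drop; pos3(id98) recv 88: drop; pos4(id91) recv 98: fwd; pos0(id75) recv 91: fwd
Round 2: pos2(id88) recv 75: drop; pos0(id75) recv 98: fwd; pos1(id59) recv 91: fwd
Round 3: pos1(id59) recv 98: fwd; pos2(id88) recv 91: fwd
Round 4: pos2(id88) recv 98: fwd; pos3(id98) recv 91: drop
Round 5: pos3(id98) recv 98: ELECTED
Message ID 91 originates at pos 4; dropped at pos 3 in round 4

Answer: 4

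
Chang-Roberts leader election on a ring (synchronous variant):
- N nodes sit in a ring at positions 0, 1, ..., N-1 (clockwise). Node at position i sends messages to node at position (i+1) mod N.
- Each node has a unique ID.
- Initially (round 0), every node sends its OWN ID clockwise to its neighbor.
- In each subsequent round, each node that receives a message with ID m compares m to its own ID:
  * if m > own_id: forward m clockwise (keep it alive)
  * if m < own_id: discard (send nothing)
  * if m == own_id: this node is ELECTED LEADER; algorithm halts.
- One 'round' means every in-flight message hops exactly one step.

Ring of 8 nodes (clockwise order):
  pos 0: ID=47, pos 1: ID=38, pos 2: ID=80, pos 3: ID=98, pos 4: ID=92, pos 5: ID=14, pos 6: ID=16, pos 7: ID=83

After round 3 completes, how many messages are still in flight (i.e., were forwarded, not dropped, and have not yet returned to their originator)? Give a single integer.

Round 1: pos1(id38) recv 47: fwd; pos2(id80) recv 38: drop; pos3(id98) recv 80: drop; pos4(id92) recv 98: fwd; pos5(id14) recv 92: fwd; pos6(id16) recv 14: drop; pos7(id83) recv 16: drop; pos0(id47) recv 83: fwd
Round 2: pos2(id80) recv 47: drop; pos5(id14) recv 98: fwd; pos6(id16) recv 92: fwd; pos1(id38) recv 83: fwd
Round 3: pos6(id16) recv 98: fwd; pos7(id83) recv 92: fwd; pos2(id80) recv 83: fwd
After round 3: 3 messages still in flight

Answer: 3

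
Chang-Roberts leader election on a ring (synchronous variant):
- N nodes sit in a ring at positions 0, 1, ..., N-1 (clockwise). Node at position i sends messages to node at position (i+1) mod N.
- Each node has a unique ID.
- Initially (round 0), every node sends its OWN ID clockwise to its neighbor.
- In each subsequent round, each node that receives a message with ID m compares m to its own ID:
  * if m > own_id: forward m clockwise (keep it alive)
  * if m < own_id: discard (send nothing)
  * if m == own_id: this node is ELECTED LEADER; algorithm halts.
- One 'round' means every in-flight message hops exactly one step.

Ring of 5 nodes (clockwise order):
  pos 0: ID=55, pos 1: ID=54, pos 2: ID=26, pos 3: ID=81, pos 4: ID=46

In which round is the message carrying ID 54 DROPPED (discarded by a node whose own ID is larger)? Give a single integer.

Answer: 2

Derivation:
Round 1: pos1(id54) recv 55: fwd; pos2(id26) recv 54: fwd; pos3(id81) recv 26: drop; pos4(id46) recv 81: fwd; pos0(id55) recv 46: drop
Round 2: pos2(id26) recv 55: fwd; pos3(id81) recv 54: drop; pos0(id55) recv 81: fwd
Round 3: pos3(id81) recv 55: drop; pos1(id54) recv 81: fwd
Round 4: pos2(id26) recv 81: fwd
Round 5: pos3(id81) recv 81: ELECTED
Message ID 54 originates at pos 1; dropped at pos 3 in round 2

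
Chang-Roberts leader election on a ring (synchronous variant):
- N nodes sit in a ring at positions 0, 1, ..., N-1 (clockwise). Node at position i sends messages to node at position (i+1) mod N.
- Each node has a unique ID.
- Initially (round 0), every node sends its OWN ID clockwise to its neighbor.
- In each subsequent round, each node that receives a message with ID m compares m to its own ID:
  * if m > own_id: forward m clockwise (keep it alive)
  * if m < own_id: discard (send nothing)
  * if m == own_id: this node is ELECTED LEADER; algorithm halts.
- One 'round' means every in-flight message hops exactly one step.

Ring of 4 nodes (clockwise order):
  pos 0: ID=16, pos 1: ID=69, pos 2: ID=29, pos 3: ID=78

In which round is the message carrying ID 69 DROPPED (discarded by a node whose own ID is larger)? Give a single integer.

Answer: 2

Derivation:
Round 1: pos1(id69) recv 16: drop; pos2(id29) recv 69: fwd; pos3(id78) recv 29: drop; pos0(id16) recv 78: fwd
Round 2: pos3(id78) recv 69: drop; pos1(id69) recv 78: fwd
Round 3: pos2(id29) recv 78: fwd
Round 4: pos3(id78) recv 78: ELECTED
Message ID 69 originates at pos 1; dropped at pos 3 in round 2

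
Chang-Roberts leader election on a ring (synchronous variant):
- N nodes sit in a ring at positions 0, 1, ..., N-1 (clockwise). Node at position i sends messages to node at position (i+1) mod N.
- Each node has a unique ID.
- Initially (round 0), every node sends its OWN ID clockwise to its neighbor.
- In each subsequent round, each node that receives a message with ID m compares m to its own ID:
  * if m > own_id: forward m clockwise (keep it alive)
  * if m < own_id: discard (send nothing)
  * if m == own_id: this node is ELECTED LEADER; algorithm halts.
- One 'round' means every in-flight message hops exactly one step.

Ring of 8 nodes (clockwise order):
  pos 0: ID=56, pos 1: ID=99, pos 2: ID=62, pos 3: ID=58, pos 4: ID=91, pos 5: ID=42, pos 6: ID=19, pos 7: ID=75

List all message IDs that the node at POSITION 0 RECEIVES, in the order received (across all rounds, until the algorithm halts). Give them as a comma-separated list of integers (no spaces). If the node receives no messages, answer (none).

Round 1: pos1(id99) recv 56: drop; pos2(id62) recv 99: fwd; pos3(id58) recv 62: fwd; pos4(id91) recv 58: drop; pos5(id42) recv 91: fwd; pos6(id19) recv 42: fwd; pos7(id75) recv 19: drop; pos0(id56) recv 75: fwd
Round 2: pos3(id58) recv 99: fwd; pos4(id91) recv 62: drop; pos6(id19) recv 91: fwd; pos7(id75) recv 42: drop; pos1(id99) recv 75: drop
Round 3: pos4(id91) recv 99: fwd; pos7(id75) recv 91: fwd
Round 4: pos5(id42) recv 99: fwd; pos0(id56) recv 91: fwd
Round 5: pos6(id19) recv 99: fwd; pos1(id99) recv 91: drop
Round 6: pos7(id75) recv 99: fwd
Round 7: pos0(id56) recv 99: fwd
Round 8: pos1(id99) recv 99: ELECTED

Answer: 75,91,99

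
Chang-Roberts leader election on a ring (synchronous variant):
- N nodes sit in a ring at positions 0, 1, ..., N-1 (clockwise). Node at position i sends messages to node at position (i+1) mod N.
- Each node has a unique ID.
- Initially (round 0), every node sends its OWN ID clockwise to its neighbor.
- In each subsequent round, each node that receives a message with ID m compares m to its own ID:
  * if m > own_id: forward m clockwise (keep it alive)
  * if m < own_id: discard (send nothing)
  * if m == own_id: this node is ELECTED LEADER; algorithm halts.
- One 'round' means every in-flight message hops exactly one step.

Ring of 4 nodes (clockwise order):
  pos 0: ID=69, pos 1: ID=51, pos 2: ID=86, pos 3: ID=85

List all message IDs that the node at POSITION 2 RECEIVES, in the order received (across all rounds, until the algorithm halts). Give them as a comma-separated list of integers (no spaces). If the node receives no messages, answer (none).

Round 1: pos1(id51) recv 69: fwd; pos2(id86) recv 51: drop; pos3(id85) recv 86: fwd; pos0(id69) recv 85: fwd
Round 2: pos2(id86) recv 69: drop; pos0(id69) recv 86: fwd; pos1(id51) recv 85: fwd
Round 3: pos1(id51) recv 86: fwd; pos2(id86) recv 85: drop
Round 4: pos2(id86) recv 86: ELECTED

Answer: 51,69,85,86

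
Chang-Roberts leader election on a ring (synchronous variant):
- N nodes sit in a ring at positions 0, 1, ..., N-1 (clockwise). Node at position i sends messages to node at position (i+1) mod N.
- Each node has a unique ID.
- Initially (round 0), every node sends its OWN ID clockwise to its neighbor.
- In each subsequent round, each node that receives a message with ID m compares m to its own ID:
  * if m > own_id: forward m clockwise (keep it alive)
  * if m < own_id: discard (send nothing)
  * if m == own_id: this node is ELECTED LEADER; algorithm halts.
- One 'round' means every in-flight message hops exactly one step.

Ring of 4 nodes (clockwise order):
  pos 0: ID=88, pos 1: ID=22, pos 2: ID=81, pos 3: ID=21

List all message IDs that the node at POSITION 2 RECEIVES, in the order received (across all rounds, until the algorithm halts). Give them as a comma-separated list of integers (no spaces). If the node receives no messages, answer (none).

Round 1: pos1(id22) recv 88: fwd; pos2(id81) recv 22: drop; pos3(id21) recv 81: fwd; pos0(id88) recv 21: drop
Round 2: pos2(id81) recv 88: fwd; pos0(id88) recv 81: drop
Round 3: pos3(id21) recv 88: fwd
Round 4: pos0(id88) recv 88: ELECTED

Answer: 22,88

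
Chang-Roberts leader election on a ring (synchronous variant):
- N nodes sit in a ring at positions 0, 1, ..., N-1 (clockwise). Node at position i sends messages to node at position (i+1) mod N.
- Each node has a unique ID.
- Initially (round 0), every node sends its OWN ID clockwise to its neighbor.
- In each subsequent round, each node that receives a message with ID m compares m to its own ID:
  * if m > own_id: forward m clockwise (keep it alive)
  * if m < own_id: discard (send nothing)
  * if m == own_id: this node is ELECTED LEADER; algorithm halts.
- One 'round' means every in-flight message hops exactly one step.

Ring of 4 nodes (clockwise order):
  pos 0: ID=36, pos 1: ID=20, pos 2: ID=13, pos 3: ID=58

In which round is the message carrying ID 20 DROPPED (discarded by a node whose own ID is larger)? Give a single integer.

Answer: 2

Derivation:
Round 1: pos1(id20) recv 36: fwd; pos2(id13) recv 20: fwd; pos3(id58) recv 13: drop; pos0(id36) recv 58: fwd
Round 2: pos2(id13) recv 36: fwd; pos3(id58) recv 20: drop; pos1(id20) recv 58: fwd
Round 3: pos3(id58) recv 36: drop; pos2(id13) recv 58: fwd
Round 4: pos3(id58) recv 58: ELECTED
Message ID 20 originates at pos 1; dropped at pos 3 in round 2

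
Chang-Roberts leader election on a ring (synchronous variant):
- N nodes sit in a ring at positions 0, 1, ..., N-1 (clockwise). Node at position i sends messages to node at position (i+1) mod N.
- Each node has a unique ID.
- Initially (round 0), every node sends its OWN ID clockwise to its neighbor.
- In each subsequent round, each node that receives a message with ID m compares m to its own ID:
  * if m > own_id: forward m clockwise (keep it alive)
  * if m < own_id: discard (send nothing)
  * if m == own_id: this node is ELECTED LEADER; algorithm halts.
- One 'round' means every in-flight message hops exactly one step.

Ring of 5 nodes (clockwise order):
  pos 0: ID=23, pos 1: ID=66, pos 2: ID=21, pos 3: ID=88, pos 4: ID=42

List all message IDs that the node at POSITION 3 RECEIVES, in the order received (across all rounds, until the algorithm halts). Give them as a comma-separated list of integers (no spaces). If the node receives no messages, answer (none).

Answer: 21,66,88

Derivation:
Round 1: pos1(id66) recv 23: drop; pos2(id21) recv 66: fwd; pos3(id88) recv 21: drop; pos4(id42) recv 88: fwd; pos0(id23) recv 42: fwd
Round 2: pos3(id88) recv 66: drop; pos0(id23) recv 88: fwd; pos1(id66) recv 42: drop
Round 3: pos1(id66) recv 88: fwd
Round 4: pos2(id21) recv 88: fwd
Round 5: pos3(id88) recv 88: ELECTED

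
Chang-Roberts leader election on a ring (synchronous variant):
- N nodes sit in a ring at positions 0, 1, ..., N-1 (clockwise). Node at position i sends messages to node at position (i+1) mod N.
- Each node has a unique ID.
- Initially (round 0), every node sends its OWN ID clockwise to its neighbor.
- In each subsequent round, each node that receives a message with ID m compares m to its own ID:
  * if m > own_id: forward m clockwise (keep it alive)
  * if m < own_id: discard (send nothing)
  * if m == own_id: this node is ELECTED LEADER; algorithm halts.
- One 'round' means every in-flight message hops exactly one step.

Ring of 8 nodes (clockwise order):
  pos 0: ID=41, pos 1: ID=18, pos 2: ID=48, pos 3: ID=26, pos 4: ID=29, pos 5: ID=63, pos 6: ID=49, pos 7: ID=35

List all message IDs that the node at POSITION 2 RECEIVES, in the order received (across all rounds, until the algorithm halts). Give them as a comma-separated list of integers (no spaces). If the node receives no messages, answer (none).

Round 1: pos1(id18) recv 41: fwd; pos2(id48) recv 18: drop; pos3(id26) recv 48: fwd; pos4(id29) recv 26: drop; pos5(id63) recv 29: drop; pos6(id49) recv 63: fwd; pos7(id35) recv 49: fwd; pos0(id41) recv 35: drop
Round 2: pos2(id48) recv 41: drop; pos4(id29) recv 48: fwd; pos7(id35) recv 63: fwd; pos0(id41) recv 49: fwd
Round 3: pos5(id63) recv 48: drop; pos0(id41) recv 63: fwd; pos1(id18) recv 49: fwd
Round 4: pos1(id18) recv 63: fwd; pos2(id48) recv 49: fwd
Round 5: pos2(id48) recv 63: fwd; pos3(id26) recv 49: fwd
Round 6: pos3(id26) recv 63: fwd; pos4(id29) recv 49: fwd
Round 7: pos4(id29) recv 63: fwd; pos5(id63) recv 49: drop
Round 8: pos5(id63) recv 63: ELECTED

Answer: 18,41,49,63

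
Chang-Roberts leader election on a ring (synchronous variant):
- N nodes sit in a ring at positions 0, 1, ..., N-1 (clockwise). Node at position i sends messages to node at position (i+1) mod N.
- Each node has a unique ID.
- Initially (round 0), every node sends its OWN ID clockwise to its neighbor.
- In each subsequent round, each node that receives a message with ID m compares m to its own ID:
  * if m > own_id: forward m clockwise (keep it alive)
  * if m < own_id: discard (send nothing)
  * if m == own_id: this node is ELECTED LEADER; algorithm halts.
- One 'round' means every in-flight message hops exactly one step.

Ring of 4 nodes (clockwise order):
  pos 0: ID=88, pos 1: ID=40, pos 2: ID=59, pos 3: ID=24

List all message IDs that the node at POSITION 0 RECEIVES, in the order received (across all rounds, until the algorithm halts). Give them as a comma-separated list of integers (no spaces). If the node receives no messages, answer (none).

Answer: 24,59,88

Derivation:
Round 1: pos1(id40) recv 88: fwd; pos2(id59) recv 40: drop; pos3(id24) recv 59: fwd; pos0(id88) recv 24: drop
Round 2: pos2(id59) recv 88: fwd; pos0(id88) recv 59: drop
Round 3: pos3(id24) recv 88: fwd
Round 4: pos0(id88) recv 88: ELECTED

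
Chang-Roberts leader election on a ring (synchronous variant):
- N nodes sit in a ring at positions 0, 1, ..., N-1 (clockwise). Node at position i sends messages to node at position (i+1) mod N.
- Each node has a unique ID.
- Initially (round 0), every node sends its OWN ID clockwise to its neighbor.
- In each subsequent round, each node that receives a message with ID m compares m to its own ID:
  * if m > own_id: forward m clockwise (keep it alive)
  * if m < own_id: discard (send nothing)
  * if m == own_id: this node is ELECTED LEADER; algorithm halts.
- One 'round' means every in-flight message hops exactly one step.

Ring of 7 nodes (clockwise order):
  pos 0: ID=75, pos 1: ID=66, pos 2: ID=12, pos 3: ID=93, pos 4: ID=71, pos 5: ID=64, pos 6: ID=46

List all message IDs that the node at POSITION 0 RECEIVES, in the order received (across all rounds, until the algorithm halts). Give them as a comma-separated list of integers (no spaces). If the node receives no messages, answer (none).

Round 1: pos1(id66) recv 75: fwd; pos2(id12) recv 66: fwd; pos3(id93) recv 12: drop; pos4(id71) recv 93: fwd; pos5(id64) recv 71: fwd; pos6(id46) recv 64: fwd; pos0(id75) recv 46: drop
Round 2: pos2(id12) recv 75: fwd; pos3(id93) recv 66: drop; pos5(id64) recv 93: fwd; pos6(id46) recv 71: fwd; pos0(id75) recv 64: drop
Round 3: pos3(id93) recv 75: drop; pos6(id46) recv 93: fwd; pos0(id75) recv 71: drop
Round 4: pos0(id75) recv 93: fwd
Round 5: pos1(id66) recv 93: fwd
Round 6: pos2(id12) recv 93: fwd
Round 7: pos3(id93) recv 93: ELECTED

Answer: 46,64,71,93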